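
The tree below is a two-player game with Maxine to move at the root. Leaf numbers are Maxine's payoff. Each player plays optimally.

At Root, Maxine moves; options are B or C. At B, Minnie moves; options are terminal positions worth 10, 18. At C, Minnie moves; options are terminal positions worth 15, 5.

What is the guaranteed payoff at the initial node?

B (Minnie): min(10, 18) = 10
C (Minnie): min(15, 5) = 5
Root (Maxine): max(10, 5) = 10

10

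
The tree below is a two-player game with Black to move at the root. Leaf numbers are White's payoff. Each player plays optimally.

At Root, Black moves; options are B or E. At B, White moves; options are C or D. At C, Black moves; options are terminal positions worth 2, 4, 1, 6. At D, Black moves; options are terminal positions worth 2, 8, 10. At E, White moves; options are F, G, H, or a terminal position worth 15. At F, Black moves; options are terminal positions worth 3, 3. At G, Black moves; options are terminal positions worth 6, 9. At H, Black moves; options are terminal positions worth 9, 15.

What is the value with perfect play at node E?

F: min(3, 3) = 3
G: min(6, 9) = 6
H: min(9, 15) = 9
E: max(3, 6, 9, 15) = 15

15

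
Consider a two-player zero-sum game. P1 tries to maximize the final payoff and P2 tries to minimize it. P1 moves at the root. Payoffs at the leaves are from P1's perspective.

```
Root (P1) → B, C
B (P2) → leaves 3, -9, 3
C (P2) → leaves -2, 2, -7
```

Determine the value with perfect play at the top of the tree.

B (P2): min(3, -9, 3) = -9
C (P2): min(-2, 2, -7) = -7
Root (P1): max(-9, -7) = -7

-7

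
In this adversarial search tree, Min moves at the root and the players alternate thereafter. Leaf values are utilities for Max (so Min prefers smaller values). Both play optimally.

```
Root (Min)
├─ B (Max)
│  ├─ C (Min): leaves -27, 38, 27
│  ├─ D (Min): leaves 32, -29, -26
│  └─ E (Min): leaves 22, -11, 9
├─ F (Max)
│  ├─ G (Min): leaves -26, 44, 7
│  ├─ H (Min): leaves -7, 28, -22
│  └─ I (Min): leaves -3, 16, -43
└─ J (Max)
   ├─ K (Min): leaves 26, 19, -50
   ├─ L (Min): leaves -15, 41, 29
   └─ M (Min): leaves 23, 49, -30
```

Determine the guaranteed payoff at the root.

C (Min): min(-27, 38, 27) = -27
D (Min): min(32, -29, -26) = -29
E (Min): min(22, -11, 9) = -11
B (Max): max(-27, -29, -11) = -11
G (Min): min(-26, 44, 7) = -26
H (Min): min(-7, 28, -22) = -22
I (Min): min(-3, 16, -43) = -43
F (Max): max(-26, -22, -43) = -22
K (Min): min(26, 19, -50) = -50
L (Min): min(-15, 41, 29) = -15
M (Min): min(23, 49, -30) = -30
J (Max): max(-50, -15, -30) = -15
Root (Min): min(-11, -22, -15) = -22

-22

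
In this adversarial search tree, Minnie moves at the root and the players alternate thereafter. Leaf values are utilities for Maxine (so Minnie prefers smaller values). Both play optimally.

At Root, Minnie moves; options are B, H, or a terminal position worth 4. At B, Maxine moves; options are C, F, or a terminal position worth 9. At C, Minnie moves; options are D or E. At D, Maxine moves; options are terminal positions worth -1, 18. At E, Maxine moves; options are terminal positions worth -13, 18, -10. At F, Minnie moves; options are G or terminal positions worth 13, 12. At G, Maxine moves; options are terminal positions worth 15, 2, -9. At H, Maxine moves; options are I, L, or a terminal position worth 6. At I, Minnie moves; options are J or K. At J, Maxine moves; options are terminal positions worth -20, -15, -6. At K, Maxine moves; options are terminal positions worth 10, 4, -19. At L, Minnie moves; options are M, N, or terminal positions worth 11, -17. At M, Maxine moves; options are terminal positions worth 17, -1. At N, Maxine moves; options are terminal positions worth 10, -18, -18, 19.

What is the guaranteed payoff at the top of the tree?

D (Maxine): max(-1, 18) = 18
E (Maxine): max(-13, 18, -10) = 18
C (Minnie): min(18, 18) = 18
G (Maxine): max(15, 2, -9) = 15
F (Minnie): min(15, 13, 12) = 12
B (Maxine): max(18, 12, 9) = 18
J (Maxine): max(-20, -15, -6) = -6
K (Maxine): max(10, 4, -19) = 10
I (Minnie): min(-6, 10) = -6
M (Maxine): max(17, -1) = 17
N (Maxine): max(10, -18, -18, 19) = 19
L (Minnie): min(17, 19, 11, -17) = -17
H (Maxine): max(-6, -17, 6) = 6
Root (Minnie): min(18, 6, 4) = 4

4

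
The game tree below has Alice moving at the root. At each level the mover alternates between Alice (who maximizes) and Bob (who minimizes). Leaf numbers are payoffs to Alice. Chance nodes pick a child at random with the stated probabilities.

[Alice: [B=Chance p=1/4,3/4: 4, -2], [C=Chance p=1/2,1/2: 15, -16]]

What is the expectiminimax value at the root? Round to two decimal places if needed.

B (Chance): 1/4·4 + 3/4·-2 = -0.5
C (Chance): 1/2·15 + 1/2·-16 = -0.5
Root (Alice): max(-0.5, -0.5) = -0.5

-0.5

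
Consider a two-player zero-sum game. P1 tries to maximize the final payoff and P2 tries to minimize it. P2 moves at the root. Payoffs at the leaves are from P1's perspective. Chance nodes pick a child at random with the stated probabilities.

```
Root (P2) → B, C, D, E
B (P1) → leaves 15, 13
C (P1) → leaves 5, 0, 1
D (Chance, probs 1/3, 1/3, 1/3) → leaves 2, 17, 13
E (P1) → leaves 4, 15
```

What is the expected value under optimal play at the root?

B (P1): max(15, 13) = 15
C (P1): max(5, 0, 1) = 5
D (Chance): 1/3·2 + 1/3·17 + 1/3·13 = 10.67
E (P1): max(4, 15) = 15
Root (P2): min(15, 5, 10.67, 15) = 5

5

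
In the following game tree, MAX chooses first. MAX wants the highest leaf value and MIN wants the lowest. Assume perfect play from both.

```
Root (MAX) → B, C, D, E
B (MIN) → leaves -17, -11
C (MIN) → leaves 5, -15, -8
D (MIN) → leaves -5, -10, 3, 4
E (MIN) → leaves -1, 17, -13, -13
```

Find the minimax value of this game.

-10

B (MIN): min(-17, -11) = -17
C (MIN): min(5, -15, -8) = -15
D (MIN): min(-5, -10, 3, 4) = -10
E (MIN): min(-1, 17, -13, -13) = -13
Root (MAX): max(-17, -15, -10, -13) = -10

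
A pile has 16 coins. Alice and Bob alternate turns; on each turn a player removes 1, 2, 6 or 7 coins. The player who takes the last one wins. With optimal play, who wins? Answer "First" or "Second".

Second

W/L table (W = player to move can force a win):
i:   0  1  2  3  4  5  6  7  8  9 10 11 12 13 14 15 16
     L  W  W  L  W  W  W  W  L  W  W  L  W  W  W  W  L
Position 16 is L, so the second player wins.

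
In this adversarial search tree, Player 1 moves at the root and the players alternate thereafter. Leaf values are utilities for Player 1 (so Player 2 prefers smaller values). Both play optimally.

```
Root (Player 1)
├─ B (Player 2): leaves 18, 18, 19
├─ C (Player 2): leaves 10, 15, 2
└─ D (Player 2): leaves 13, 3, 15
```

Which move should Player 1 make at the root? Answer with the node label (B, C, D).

B

B (Player 2): min(18, 18, 19) = 18
C (Player 2): min(10, 15, 2) = 2
D (Player 2): min(13, 3, 15) = 3
Root (Player 1): max(18, 2, 3) = 18
Player 1 picks the child with the highest value: B (value 18).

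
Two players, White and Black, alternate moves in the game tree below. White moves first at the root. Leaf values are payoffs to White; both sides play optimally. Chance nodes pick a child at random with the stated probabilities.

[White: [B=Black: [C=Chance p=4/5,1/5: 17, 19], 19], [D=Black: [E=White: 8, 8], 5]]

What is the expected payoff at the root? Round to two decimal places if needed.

17.4

C (Chance): 4/5·17 + 1/5·19 = 17.4
B (Black): min(17.4, 19) = 17.4
E (White): max(8, 8) = 8
D (Black): min(8, 5) = 5
Root (White): max(17.4, 5) = 17.4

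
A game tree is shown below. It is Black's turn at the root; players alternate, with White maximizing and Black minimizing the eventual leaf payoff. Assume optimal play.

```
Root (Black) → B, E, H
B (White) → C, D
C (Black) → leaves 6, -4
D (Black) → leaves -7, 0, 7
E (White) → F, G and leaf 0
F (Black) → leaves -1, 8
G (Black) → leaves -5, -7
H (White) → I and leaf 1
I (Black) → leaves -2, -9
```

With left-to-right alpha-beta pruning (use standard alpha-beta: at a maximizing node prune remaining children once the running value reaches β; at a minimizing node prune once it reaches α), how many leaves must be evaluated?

C [α=-∞,β=+∞]: v=-4
D [α=-4,β=+∞]: v=-7 after child 1 ≤ α → α-cutoff, skip 2
B [α=-∞,β=+∞]: v=-4
F [α=-∞,β=-4]: v=-1
E [α=-∞,β=-4]: v=-1 after child 1 ≥ β → β-cutoff, skip 2
I [α=-∞,β=-4]: v=-9
H [α=-∞,β=-4]: v=1
Root [α=-∞,β=+∞]: v=-4
Leaves evaluated: 8 of 13.

8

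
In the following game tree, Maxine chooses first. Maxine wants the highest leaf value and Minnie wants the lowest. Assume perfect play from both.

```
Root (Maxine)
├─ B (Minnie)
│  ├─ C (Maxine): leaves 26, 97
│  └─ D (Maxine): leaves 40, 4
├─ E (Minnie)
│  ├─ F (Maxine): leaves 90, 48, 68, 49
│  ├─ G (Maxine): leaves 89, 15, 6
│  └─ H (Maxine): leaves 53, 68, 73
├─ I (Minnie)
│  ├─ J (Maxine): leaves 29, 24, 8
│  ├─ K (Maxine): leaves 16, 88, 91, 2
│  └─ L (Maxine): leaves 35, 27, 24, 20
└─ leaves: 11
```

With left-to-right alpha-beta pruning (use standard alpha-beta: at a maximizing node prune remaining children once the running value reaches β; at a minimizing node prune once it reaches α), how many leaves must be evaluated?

18

C [α=-∞,β=+∞]: v=97
D [α=-∞,β=97]: v=40
B [α=-∞,β=+∞]: v=40
F [α=40,β=+∞]: v=90
G [α=40,β=90]: v=89
H [α=40,β=89]: v=73
E [α=40,β=+∞]: v=73
J [α=73,β=+∞]: v=29
I [α=73,β=+∞]: v=29 after child 1 ≤ α → α-cutoff, skip 2
Root [α=-∞,β=+∞]: v=73
Leaves evaluated: 18 of 26.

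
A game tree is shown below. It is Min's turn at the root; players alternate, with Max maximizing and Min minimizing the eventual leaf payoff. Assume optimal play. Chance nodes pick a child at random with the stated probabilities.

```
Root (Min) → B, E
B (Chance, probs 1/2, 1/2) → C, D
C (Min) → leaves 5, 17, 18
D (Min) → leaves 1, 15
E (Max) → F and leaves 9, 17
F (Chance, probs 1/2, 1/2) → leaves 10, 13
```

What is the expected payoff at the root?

C (Min): min(5, 17, 18) = 5
D (Min): min(1, 15) = 1
B (Chance): 1/2·5 + 1/2·1 = 3
F (Chance): 1/2·10 + 1/2·13 = 11.5
E (Max): max(11.5, 9, 17) = 17
Root (Min): min(3, 17) = 3

3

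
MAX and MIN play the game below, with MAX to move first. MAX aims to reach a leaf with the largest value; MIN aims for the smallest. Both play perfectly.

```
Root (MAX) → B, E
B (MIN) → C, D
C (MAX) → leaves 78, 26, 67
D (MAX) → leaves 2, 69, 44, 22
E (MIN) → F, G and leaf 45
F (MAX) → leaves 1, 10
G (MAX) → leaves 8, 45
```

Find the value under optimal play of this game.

69

C (MAX): max(78, 26, 67) = 78
D (MAX): max(2, 69, 44, 22) = 69
B (MIN): min(78, 69) = 69
F (MAX): max(1, 10) = 10
G (MAX): max(8, 45) = 45
E (MIN): min(10, 45, 45) = 10
Root (MAX): max(69, 10) = 69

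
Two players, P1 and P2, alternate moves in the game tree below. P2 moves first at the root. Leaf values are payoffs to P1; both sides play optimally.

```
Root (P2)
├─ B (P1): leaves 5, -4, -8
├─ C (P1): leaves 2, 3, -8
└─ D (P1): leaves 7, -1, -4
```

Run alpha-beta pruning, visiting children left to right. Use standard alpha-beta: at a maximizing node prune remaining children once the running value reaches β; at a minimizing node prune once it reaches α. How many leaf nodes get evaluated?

B [α=-∞,β=+∞]: v=5
C [α=-∞,β=5]: v=3
D [α=-∞,β=3]: v=7 after child 1 ≥ β → β-cutoff, skip 2
Root [α=-∞,β=+∞]: v=3
Leaves evaluated: 7 of 9.

7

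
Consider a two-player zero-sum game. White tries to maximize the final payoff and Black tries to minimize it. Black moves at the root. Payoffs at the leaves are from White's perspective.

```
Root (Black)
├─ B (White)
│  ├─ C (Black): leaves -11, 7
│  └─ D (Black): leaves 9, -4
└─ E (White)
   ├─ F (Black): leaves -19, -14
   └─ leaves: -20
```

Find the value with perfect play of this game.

C (Black): min(-11, 7) = -11
D (Black): min(9, -4) = -4
B (White): max(-11, -4) = -4
F (Black): min(-19, -14) = -19
E (White): max(-19, -20) = -19
Root (Black): min(-4, -19) = -19

-19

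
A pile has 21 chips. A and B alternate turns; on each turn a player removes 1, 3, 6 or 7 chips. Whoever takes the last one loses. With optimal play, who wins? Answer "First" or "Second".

Compute winning (W) and losing (L) positions by backward induction:
i:   0  1  2  3  4  5  6  7  8  9 10 11 12 13 14 15 16 17 18 19 20 21
     W  L  W  L  W  L  W  W  W  W  W  W  W  L  W  L  W  L  W  W  W  W
Position 21 is W, so the first player wins.

First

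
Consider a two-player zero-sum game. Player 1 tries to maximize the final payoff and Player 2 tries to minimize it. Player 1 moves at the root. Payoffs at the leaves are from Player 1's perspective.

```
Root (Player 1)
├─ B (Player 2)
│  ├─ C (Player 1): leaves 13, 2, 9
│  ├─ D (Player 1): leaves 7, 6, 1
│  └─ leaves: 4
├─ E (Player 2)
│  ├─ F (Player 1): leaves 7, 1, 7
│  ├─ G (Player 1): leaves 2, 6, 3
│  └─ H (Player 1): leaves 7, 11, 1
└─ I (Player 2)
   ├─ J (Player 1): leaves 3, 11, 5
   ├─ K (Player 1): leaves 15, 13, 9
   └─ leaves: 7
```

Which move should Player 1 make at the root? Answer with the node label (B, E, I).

I

C (Player 1): max(13, 2, 9) = 13
D (Player 1): max(7, 6, 1) = 7
B (Player 2): min(13, 7, 4) = 4
F (Player 1): max(7, 1, 7) = 7
G (Player 1): max(2, 6, 3) = 6
H (Player 1): max(7, 11, 1) = 11
E (Player 2): min(7, 6, 11) = 6
J (Player 1): max(3, 11, 5) = 11
K (Player 1): max(15, 13, 9) = 15
I (Player 2): min(11, 15, 7) = 7
Root (Player 1): max(4, 6, 7) = 7
Player 1 picks the child with the highest value: I (value 7).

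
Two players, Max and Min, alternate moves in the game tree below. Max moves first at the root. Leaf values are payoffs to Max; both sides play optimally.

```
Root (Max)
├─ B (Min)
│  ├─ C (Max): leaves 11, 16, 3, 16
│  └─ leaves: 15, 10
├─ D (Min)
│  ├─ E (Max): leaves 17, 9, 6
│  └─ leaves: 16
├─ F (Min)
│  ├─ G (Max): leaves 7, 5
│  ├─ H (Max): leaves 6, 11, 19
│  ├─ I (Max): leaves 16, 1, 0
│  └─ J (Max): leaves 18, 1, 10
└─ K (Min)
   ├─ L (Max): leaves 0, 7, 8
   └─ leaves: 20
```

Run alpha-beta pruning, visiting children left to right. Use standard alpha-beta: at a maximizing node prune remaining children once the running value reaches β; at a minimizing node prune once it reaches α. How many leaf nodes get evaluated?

15

C [α=-∞,β=+∞]: v=16
B [α=-∞,β=+∞]: v=10
E [α=10,β=+∞]: v=17
D [α=10,β=+∞]: v=16
G [α=16,β=+∞]: v=7
F [α=16,β=+∞]: v=7 after child 1 ≤ α → α-cutoff, skip 3
L [α=16,β=+∞]: v=8
K [α=16,β=+∞]: v=8 after child 1 ≤ α → α-cutoff, skip 1
Root [α=-∞,β=+∞]: v=16
Leaves evaluated: 15 of 25.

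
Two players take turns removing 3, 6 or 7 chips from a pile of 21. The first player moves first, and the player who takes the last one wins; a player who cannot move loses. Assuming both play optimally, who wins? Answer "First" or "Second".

i:   0  1  2  3  4  5  6  7  8  9 10 11 12 13 14 15 16 17 18 19 20 21
     L  L  L  W  W  W  W  W  W  W  L  L  L  W  W  W  W  W  W  W  L  L
Position 21 is L, so the second player wins.

Second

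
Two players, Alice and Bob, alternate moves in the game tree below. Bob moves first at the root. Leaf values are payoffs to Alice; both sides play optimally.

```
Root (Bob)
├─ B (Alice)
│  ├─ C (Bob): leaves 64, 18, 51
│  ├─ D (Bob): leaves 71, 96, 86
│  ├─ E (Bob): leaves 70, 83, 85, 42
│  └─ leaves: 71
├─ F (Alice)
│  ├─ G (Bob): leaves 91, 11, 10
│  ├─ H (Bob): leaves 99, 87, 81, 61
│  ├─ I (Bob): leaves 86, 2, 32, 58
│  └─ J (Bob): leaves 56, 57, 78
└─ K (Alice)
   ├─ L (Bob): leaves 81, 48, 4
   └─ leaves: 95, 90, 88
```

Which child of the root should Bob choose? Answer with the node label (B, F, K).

F

C (Bob): min(64, 18, 51) = 18
D (Bob): min(71, 96, 86) = 71
E (Bob): min(70, 83, 85, 42) = 42
B (Alice): max(18, 71, 42, 71) = 71
G (Bob): min(91, 11, 10) = 10
H (Bob): min(99, 87, 81, 61) = 61
I (Bob): min(86, 2, 32, 58) = 2
J (Bob): min(56, 57, 78) = 56
F (Alice): max(10, 61, 2, 56) = 61
L (Bob): min(81, 48, 4) = 4
K (Alice): max(4, 95, 90, 88) = 95
Root (Bob): min(71, 61, 95) = 61
Bob picks the child with the lowest value: F (value 61).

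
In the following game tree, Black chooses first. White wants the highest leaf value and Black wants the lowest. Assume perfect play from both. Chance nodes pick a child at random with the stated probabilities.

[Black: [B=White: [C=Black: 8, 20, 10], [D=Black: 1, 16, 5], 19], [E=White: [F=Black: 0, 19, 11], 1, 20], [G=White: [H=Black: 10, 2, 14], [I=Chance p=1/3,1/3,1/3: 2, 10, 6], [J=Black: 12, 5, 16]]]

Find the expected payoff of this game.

6

C (Black): min(8, 20, 10) = 8
D (Black): min(1, 16, 5) = 1
B (White): max(8, 1, 19) = 19
F (Black): min(0, 19, 11) = 0
E (White): max(0, 1, 20) = 20
H (Black): min(10, 2, 14) = 2
I (Chance): 1/3·2 + 1/3·10 + 1/3·6 = 6
J (Black): min(12, 5, 16) = 5
G (White): max(2, 6, 5) = 6
Root (Black): min(19, 20, 6) = 6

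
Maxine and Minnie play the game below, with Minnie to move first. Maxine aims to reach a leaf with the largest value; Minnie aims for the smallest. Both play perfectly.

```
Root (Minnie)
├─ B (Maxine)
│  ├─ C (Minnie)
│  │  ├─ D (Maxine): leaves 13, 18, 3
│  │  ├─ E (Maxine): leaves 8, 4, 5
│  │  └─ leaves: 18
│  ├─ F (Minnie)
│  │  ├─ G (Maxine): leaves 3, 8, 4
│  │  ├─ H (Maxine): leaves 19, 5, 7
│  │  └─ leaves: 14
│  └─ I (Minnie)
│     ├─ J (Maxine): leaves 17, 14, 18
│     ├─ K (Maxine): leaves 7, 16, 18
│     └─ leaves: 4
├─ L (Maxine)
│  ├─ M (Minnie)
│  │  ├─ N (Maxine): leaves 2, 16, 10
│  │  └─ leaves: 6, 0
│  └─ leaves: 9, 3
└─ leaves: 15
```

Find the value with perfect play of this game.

D (Maxine): max(13, 18, 3) = 18
E (Maxine): max(8, 4, 5) = 8
C (Minnie): min(18, 8, 18) = 8
G (Maxine): max(3, 8, 4) = 8
H (Maxine): max(19, 5, 7) = 19
F (Minnie): min(8, 19, 14) = 8
J (Maxine): max(17, 14, 18) = 18
K (Maxine): max(7, 16, 18) = 18
I (Minnie): min(18, 18, 4) = 4
B (Maxine): max(8, 8, 4) = 8
N (Maxine): max(2, 16, 10) = 16
M (Minnie): min(16, 6, 0) = 0
L (Maxine): max(0, 9, 3) = 9
Root (Minnie): min(8, 9, 15) = 8

8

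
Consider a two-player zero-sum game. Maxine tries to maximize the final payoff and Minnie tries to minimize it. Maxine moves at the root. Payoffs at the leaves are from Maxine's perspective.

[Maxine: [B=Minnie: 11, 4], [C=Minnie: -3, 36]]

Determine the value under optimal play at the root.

4

B (Minnie): min(11, 4) = 4
C (Minnie): min(-3, 36) = -3
Root (Maxine): max(4, -3) = 4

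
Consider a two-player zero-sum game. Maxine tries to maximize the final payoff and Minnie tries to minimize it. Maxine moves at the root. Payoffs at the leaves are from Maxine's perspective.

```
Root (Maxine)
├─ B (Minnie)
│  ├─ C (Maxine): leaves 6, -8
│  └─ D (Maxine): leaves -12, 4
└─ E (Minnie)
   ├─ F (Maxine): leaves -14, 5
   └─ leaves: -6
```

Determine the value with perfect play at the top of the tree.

C (Maxine): max(6, -8) = 6
D (Maxine): max(-12, 4) = 4
B (Minnie): min(6, 4) = 4
F (Maxine): max(-14, 5) = 5
E (Minnie): min(5, -6) = -6
Root (Maxine): max(4, -6) = 4

4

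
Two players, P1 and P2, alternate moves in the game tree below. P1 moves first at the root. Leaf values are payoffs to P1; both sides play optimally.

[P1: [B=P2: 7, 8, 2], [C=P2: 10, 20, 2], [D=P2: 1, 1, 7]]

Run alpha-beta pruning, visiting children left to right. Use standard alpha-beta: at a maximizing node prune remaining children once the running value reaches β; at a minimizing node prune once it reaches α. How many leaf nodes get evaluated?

B [α=-∞,β=+∞]: v=2
C [α=2,β=+∞]: v=2
D [α=2,β=+∞]: v=1 after child 1 ≤ α → α-cutoff, skip 2
Root [α=-∞,β=+∞]: v=2
Leaves evaluated: 7 of 9.

7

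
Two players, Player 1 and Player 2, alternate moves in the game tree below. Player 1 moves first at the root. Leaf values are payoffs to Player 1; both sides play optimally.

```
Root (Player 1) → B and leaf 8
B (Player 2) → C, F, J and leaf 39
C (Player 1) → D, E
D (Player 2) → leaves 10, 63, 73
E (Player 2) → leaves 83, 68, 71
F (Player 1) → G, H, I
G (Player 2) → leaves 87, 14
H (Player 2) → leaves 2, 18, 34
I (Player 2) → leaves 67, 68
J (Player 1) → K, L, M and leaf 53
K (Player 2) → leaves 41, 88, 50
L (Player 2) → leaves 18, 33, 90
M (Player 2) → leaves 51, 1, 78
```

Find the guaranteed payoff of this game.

39

D (Player 2): min(10, 63, 73) = 10
E (Player 2): min(83, 68, 71) = 68
C (Player 1): max(10, 68) = 68
G (Player 2): min(87, 14) = 14
H (Player 2): min(2, 18, 34) = 2
I (Player 2): min(67, 68) = 67
F (Player 1): max(14, 2, 67) = 67
K (Player 2): min(41, 88, 50) = 41
L (Player 2): min(18, 33, 90) = 18
M (Player 2): min(51, 1, 78) = 1
J (Player 1): max(41, 18, 1, 53) = 53
B (Player 2): min(68, 67, 53, 39) = 39
Root (Player 1): max(39, 8) = 39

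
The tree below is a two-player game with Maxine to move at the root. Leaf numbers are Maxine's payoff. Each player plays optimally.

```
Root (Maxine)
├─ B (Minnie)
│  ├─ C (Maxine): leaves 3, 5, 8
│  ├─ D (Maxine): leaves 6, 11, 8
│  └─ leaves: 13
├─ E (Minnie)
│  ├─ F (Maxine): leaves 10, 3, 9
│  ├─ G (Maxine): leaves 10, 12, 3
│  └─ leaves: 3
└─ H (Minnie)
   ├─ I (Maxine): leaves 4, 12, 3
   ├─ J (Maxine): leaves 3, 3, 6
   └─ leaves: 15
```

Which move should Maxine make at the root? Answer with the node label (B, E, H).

C (Maxine): max(3, 5, 8) = 8
D (Maxine): max(6, 11, 8) = 11
B (Minnie): min(8, 11, 13) = 8
F (Maxine): max(10, 3, 9) = 10
G (Maxine): max(10, 12, 3) = 12
E (Minnie): min(10, 12, 3) = 3
I (Maxine): max(4, 12, 3) = 12
J (Maxine): max(3, 3, 6) = 6
H (Minnie): min(12, 6, 15) = 6
Root (Maxine): max(8, 3, 6) = 8
Maxine picks the child with the highest value: B (value 8).

B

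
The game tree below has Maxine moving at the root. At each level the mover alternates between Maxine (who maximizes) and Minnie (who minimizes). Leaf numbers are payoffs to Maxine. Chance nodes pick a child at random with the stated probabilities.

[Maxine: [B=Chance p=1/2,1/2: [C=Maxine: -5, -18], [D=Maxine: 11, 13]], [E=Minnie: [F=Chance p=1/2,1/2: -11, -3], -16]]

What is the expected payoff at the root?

4

C (Maxine): max(-5, -18) = -5
D (Maxine): max(11, 13) = 13
B (Chance): 1/2·-5 + 1/2·13 = 4
F (Chance): 1/2·-11 + 1/2·-3 = -7
E (Minnie): min(-7, -16) = -16
Root (Maxine): max(4, -16) = 4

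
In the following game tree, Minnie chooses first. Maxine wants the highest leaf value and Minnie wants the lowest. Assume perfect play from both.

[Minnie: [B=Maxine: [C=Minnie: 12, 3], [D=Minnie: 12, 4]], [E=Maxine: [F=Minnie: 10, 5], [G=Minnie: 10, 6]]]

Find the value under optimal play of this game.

4

C (Minnie): min(12, 3) = 3
D (Minnie): min(12, 4) = 4
B (Maxine): max(3, 4) = 4
F (Minnie): min(10, 5) = 5
G (Minnie): min(10, 6) = 6
E (Maxine): max(5, 6) = 6
Root (Minnie): min(4, 6) = 4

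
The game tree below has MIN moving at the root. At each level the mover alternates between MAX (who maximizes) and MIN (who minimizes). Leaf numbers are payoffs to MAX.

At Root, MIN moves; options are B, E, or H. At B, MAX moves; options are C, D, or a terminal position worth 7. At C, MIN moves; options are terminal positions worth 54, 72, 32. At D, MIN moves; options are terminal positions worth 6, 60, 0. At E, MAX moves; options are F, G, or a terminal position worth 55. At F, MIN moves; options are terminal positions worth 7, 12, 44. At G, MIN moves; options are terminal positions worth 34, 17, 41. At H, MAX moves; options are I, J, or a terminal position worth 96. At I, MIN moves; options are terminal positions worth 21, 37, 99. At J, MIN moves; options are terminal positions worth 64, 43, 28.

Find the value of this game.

C (MIN): min(54, 72, 32) = 32
D (MIN): min(6, 60, 0) = 0
B (MAX): max(32, 0, 7) = 32
F (MIN): min(7, 12, 44) = 7
G (MIN): min(34, 17, 41) = 17
E (MAX): max(7, 17, 55) = 55
I (MIN): min(21, 37, 99) = 21
J (MIN): min(64, 43, 28) = 28
H (MAX): max(21, 28, 96) = 96
Root (MIN): min(32, 55, 96) = 32

32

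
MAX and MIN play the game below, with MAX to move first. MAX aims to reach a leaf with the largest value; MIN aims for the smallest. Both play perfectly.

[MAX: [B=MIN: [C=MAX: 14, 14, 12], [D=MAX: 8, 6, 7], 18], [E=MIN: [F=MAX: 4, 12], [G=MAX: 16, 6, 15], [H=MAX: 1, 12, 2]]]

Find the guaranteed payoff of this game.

12

C (MAX): max(14, 14, 12) = 14
D (MAX): max(8, 6, 7) = 8
B (MIN): min(14, 8, 18) = 8
F (MAX): max(4, 12) = 12
G (MAX): max(16, 6, 15) = 16
H (MAX): max(1, 12, 2) = 12
E (MIN): min(12, 16, 12) = 12
Root (MAX): max(8, 12) = 12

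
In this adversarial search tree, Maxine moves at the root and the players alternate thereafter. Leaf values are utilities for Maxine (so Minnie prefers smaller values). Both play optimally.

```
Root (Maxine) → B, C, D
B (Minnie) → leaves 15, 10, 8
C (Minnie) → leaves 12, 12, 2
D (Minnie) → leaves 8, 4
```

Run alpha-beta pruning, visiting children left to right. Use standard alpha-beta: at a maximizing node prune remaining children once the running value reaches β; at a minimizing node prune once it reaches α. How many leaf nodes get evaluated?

7

B [α=-∞,β=+∞]: v=8
C [α=8,β=+∞]: v=2
D [α=8,β=+∞]: v=8 after child 1 ≤ α → α-cutoff, skip 1
Root [α=-∞,β=+∞]: v=8
Leaves evaluated: 7 of 8.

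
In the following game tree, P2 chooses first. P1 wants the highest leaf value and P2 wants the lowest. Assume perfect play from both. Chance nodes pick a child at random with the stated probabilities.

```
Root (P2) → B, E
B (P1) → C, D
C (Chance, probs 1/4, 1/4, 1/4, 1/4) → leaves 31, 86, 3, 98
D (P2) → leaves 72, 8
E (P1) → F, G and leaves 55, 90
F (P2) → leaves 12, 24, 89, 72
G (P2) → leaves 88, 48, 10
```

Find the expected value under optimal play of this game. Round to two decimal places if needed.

C (Chance): 1/4·31 + 1/4·86 + 1/4·3 + 1/4·98 = 54.5
D (P2): min(72, 8) = 8
B (P1): max(54.5, 8) = 54.5
F (P2): min(12, 24, 89, 72) = 12
G (P2): min(88, 48, 10) = 10
E (P1): max(12, 10, 55, 90) = 90
Root (P2): min(54.5, 90) = 54.5

54.5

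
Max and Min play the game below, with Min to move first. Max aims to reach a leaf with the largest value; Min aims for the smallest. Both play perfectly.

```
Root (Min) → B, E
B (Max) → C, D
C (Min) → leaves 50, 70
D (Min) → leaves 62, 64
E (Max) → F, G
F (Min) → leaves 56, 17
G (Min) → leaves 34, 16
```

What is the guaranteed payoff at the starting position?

17

C (Min): min(50, 70) = 50
D (Min): min(62, 64) = 62
B (Max): max(50, 62) = 62
F (Min): min(56, 17) = 17
G (Min): min(34, 16) = 16
E (Max): max(17, 16) = 17
Root (Min): min(62, 17) = 17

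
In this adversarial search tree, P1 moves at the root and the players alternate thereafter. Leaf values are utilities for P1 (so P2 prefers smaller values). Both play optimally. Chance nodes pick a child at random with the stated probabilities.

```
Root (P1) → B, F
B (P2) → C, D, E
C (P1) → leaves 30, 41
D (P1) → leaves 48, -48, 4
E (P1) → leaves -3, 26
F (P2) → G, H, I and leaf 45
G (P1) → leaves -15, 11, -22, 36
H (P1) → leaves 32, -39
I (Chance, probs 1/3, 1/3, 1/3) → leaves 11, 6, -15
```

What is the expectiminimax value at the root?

C (P1): max(30, 41) = 41
D (P1): max(48, -48, 4) = 48
E (P1): max(-3, 26) = 26
B (P2): min(41, 48, 26) = 26
G (P1): max(-15, 11, -22, 36) = 36
H (P1): max(32, -39) = 32
I (Chance): 1/3·11 + 1/3·6 + 1/3·-15 = 0.67
F (P2): min(36, 32, 0.67, 45) = 0.67
Root (P1): max(26, 0.67) = 26

26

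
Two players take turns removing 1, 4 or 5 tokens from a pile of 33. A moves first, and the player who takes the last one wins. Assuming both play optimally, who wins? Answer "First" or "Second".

i:   0  1  2  3  4  5  6  7  8  9 10 11 12 13 14 15 16 17 18 19 20 21 22 23 24 25 26 27 28 29 30 31 32 33
     L  W  L  W  W  W  W  W  L  W  L  W  W  W  W  W  L  W  L  W  W  W  W  W  L  W  L  W  W  W  W  W  L  W
Position 33 is W, so the first player wins.

First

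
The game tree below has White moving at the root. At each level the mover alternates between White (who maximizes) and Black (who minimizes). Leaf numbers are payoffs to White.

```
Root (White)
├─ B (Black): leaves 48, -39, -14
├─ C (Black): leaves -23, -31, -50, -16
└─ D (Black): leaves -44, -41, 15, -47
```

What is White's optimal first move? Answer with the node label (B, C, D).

B

B (Black): min(48, -39, -14) = -39
C (Black): min(-23, -31, -50, -16) = -50
D (Black): min(-44, -41, 15, -47) = -47
Root (White): max(-39, -50, -47) = -39
White picks the child with the highest value: B (value -39).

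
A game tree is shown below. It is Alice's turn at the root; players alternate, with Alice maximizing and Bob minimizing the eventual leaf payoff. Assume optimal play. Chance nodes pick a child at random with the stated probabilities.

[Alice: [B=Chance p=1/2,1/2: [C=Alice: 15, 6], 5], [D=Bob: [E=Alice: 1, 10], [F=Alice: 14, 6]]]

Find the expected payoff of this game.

10

C (Alice): max(15, 6) = 15
B (Chance): 1/2·15 + 1/2·5 = 10
E (Alice): max(1, 10) = 10
F (Alice): max(14, 6) = 14
D (Bob): min(10, 14) = 10
Root (Alice): max(10, 10) = 10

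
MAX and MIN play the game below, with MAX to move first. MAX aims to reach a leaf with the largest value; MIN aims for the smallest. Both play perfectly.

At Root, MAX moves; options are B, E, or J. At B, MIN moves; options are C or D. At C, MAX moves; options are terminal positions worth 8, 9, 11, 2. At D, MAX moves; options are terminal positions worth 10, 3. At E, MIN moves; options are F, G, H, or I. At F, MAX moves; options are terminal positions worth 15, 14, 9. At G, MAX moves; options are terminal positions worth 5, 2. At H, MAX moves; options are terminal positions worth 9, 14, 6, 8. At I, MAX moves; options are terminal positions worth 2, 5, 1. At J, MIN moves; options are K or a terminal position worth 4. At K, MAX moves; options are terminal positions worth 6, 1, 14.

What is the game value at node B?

C: max(8, 9, 11, 2) = 11
D: max(10, 3) = 10
B: min(11, 10) = 10

10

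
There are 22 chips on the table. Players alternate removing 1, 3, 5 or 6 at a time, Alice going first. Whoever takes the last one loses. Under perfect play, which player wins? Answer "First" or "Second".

Positions where the player to move wins (W) vs loses (L):
i:   0  1  2  3  4  5  6  7  8  9 10 11 12 13 14 15 16 17 18 19 20 21 22
     W  L  W  L  W  L  W  W  W  W  W  W  L  W  L  W  L  W  W  W  W  W  W
Position 22 is W, so the first player wins.

First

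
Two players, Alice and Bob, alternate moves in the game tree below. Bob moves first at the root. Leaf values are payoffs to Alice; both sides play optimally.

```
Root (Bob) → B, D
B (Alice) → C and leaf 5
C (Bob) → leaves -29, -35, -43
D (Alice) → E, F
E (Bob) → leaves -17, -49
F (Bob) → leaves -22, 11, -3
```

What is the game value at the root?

-22

C (Bob): min(-29, -35, -43) = -43
B (Alice): max(-43, 5) = 5
E (Bob): min(-17, -49) = -49
F (Bob): min(-22, 11, -3) = -22
D (Alice): max(-49, -22) = -22
Root (Bob): min(5, -22) = -22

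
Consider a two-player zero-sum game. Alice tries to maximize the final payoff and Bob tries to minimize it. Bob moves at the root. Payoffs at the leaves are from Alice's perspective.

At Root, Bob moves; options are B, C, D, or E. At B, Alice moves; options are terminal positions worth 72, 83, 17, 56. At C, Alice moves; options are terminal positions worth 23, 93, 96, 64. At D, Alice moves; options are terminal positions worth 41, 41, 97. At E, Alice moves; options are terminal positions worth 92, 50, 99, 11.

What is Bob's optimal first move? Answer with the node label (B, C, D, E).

B (Alice): max(72, 83, 17, 56) = 83
C (Alice): max(23, 93, 96, 64) = 96
D (Alice): max(41, 41, 97) = 97
E (Alice): max(92, 50, 99, 11) = 99
Root (Bob): min(83, 96, 97, 99) = 83
Bob picks the child with the lowest value: B (value 83).

B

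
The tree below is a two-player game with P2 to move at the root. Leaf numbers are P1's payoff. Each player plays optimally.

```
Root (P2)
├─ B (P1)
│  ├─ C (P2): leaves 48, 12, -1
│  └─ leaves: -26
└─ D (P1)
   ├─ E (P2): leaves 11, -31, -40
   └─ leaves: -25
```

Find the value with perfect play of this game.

C (P2): min(48, 12, -1) = -1
B (P1): max(-1, -26) = -1
E (P2): min(11, -31, -40) = -40
D (P1): max(-40, -25) = -25
Root (P2): min(-1, -25) = -25

-25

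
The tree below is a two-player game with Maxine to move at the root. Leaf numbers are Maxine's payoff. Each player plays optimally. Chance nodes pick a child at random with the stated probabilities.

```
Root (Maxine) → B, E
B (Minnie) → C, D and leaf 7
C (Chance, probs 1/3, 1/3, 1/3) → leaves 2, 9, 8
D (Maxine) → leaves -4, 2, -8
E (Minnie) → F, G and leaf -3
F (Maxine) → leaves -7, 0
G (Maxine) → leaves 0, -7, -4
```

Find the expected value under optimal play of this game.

C (Chance): 1/3·2 + 1/3·9 + 1/3·8 = 6.33
D (Maxine): max(-4, 2, -8) = 2
B (Minnie): min(6.33, 2, 7) = 2
F (Maxine): max(-7, 0) = 0
G (Maxine): max(0, -7, -4) = 0
E (Minnie): min(0, 0, -3) = -3
Root (Maxine): max(2, -3) = 2

2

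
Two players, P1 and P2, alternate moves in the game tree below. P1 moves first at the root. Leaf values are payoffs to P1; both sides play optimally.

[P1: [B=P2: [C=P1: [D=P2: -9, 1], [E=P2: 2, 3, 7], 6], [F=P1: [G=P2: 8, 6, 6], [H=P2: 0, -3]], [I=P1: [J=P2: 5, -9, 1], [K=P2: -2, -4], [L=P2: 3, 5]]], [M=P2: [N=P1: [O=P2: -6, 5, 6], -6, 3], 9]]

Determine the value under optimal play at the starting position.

3

D (P2): min(-9, 1) = -9
E (P2): min(2, 3, 7) = 2
C (P1): max(-9, 2, 6) = 6
G (P2): min(8, 6, 6) = 6
H (P2): min(0, -3) = -3
F (P1): max(6, -3) = 6
J (P2): min(5, -9, 1) = -9
K (P2): min(-2, -4) = -4
L (P2): min(3, 5) = 3
I (P1): max(-9, -4, 3) = 3
B (P2): min(6, 6, 3) = 3
O (P2): min(-6, 5, 6) = -6
N (P1): max(-6, -6, 3) = 3
M (P2): min(3, 9) = 3
Root (P1): max(3, 3) = 3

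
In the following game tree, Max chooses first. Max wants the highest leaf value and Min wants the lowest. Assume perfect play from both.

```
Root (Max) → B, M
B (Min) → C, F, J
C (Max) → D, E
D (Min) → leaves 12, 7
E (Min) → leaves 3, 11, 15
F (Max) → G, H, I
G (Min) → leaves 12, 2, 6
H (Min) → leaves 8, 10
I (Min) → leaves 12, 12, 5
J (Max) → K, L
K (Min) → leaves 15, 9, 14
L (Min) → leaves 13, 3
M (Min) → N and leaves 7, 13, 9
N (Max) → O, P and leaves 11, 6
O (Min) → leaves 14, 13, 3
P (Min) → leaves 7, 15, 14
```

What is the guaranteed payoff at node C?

7

D: min(12, 7) = 7
E: min(3, 11, 15) = 3
C: max(7, 3) = 7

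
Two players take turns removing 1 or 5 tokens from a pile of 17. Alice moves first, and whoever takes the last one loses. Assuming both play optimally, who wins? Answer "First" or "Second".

Second

Compute winning (W) and losing (L) positions by backward induction:
i:   0  1  2  3  4  5  6  7  8  9 10 11 12 13 14 15 16 17
     W  L  W  L  W  L  W  L  W  L  W  L  W  L  W  L  W  L
Position 17 is L, so the second player wins.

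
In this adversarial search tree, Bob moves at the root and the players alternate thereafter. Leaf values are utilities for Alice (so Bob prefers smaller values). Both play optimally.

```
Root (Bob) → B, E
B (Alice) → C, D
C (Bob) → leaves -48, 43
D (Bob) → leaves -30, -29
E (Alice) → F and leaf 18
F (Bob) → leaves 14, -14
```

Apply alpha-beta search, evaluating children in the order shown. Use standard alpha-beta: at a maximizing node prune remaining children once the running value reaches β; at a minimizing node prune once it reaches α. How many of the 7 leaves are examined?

C [α=-∞,β=+∞]: v=-48
D [α=-48,β=+∞]: v=-30
B [α=-∞,β=+∞]: v=-30
F [α=-∞,β=-30]: v=-14
E [α=-∞,β=-30]: v=-14 after child 1 ≥ β → β-cutoff, skip 1
Root [α=-∞,β=+∞]: v=-30
Leaves evaluated: 6 of 7.

6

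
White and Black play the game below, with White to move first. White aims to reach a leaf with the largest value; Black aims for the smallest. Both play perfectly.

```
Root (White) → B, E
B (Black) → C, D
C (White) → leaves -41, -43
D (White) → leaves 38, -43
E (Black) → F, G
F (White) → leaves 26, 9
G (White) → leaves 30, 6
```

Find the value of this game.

26

C (White): max(-41, -43) = -41
D (White): max(38, -43) = 38
B (Black): min(-41, 38) = -41
F (White): max(26, 9) = 26
G (White): max(30, 6) = 30
E (Black): min(26, 30) = 26
Root (White): max(-41, 26) = 26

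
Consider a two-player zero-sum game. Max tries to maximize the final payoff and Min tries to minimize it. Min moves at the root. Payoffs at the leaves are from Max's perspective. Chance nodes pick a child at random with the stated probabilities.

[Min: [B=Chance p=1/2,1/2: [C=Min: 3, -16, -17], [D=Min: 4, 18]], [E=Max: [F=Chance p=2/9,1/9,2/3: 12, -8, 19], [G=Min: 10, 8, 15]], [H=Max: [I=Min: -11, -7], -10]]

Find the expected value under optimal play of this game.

C (Min): min(3, -16, -17) = -17
D (Min): min(4, 18) = 4
B (Chance): 1/2·-17 + 1/2·4 = -6.5
F (Chance): 2/9·12 + 1/9·-8 + 2/3·19 = 14.44
G (Min): min(10, 8, 15) = 8
E (Max): max(14.44, 8) = 14.44
I (Min): min(-11, -7) = -11
H (Max): max(-11, -10) = -10
Root (Min): min(-6.5, 14.44, -10) = -10

-10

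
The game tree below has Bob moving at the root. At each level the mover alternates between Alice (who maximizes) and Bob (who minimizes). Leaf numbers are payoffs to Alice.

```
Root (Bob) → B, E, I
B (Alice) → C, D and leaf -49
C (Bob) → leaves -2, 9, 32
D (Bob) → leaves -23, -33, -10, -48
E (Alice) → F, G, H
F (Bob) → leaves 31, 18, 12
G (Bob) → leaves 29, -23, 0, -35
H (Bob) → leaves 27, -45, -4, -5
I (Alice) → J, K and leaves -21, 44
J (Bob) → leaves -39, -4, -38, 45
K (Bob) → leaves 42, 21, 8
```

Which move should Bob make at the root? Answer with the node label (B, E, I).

C (Bob): min(-2, 9, 32) = -2
D (Bob): min(-23, -33, -10, -48) = -48
B (Alice): max(-2, -48, -49) = -2
F (Bob): min(31, 18, 12) = 12
G (Bob): min(29, -23, 0, -35) = -35
H (Bob): min(27, -45, -4, -5) = -45
E (Alice): max(12, -35, -45) = 12
J (Bob): min(-39, -4, -38, 45) = -39
K (Bob): min(42, 21, 8) = 8
I (Alice): max(-39, 8, -21, 44) = 44
Root (Bob): min(-2, 12, 44) = -2
Bob picks the child with the lowest value: B (value -2).

B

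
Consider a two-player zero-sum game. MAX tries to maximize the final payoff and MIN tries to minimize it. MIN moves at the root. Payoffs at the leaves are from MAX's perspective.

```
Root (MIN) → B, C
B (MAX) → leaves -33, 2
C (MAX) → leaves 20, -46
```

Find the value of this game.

2

B (MAX): max(-33, 2) = 2
C (MAX): max(20, -46) = 20
Root (MIN): min(2, 20) = 2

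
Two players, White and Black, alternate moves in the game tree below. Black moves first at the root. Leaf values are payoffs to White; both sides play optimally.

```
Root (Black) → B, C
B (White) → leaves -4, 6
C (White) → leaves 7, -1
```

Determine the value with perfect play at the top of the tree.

B (White): max(-4, 6) = 6
C (White): max(7, -1) = 7
Root (Black): min(6, 7) = 6

6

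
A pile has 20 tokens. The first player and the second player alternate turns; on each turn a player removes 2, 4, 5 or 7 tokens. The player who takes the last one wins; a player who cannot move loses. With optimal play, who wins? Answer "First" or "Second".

First

Compute winning (W) and losing (L) positions by backward induction:
i:   0  1  2  3  4  5  6  7  8  9 10 11 12 13 14 15 16 17 18 19 20
     L  L  W  W  W  W  W  W  W  L  L  W  W  W  W  W  W  W  L  L  W
Position 20 is W, so the first player wins.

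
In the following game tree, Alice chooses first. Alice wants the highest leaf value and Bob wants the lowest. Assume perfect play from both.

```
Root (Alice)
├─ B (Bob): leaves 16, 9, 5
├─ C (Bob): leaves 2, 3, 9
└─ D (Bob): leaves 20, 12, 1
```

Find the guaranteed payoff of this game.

B (Bob): min(16, 9, 5) = 5
C (Bob): min(2, 3, 9) = 2
D (Bob): min(20, 12, 1) = 1
Root (Alice): max(5, 2, 1) = 5

5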